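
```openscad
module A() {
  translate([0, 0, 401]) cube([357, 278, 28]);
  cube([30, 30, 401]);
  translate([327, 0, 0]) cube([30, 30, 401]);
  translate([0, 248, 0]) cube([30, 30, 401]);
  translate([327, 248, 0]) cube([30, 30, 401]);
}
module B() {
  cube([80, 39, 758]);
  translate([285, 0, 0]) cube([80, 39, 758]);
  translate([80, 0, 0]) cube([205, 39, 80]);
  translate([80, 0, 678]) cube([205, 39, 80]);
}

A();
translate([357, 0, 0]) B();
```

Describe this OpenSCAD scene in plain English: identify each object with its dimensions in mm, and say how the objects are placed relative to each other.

A is a four-legged stool. The seat is a 357×278×28 mm slab whose top surface is at z = 429 mm; four square legs, each 30×30 mm in cross-section, run from the floor (z = 0) to the underside of the seat, each flush with a corner of the seat.

B is a picture frame with a 205×598 mm rectangular opening (x by z) and a uniform 80 mm border on every side. Frame depth is 39 mm along y. It is built from two vertical stiles running the full outside height and two horizontal rails spanning the gap between the stiles.

The picture frame is against the stool's +x side, with their −y faces flush.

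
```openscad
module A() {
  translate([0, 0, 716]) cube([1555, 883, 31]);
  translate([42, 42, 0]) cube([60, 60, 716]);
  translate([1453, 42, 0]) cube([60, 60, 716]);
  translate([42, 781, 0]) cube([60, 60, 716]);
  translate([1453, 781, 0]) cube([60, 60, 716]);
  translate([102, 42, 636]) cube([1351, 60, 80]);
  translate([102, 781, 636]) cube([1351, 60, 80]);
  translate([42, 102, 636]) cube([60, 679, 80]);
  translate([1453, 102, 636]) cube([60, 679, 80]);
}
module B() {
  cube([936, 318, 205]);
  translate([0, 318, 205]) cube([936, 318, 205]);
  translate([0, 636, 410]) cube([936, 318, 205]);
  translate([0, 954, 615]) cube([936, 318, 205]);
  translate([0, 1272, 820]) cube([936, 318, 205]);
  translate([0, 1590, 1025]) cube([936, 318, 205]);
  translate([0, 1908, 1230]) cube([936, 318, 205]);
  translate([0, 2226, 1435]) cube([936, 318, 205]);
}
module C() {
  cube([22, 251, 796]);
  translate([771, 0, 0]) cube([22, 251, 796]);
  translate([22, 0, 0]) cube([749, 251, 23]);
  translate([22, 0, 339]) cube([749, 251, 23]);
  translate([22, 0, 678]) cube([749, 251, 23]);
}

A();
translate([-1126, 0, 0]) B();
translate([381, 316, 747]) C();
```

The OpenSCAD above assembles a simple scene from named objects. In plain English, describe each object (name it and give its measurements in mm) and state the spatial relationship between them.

A is a table with a 1555×883 mm rectangular top, 31 mm thick, top surface at z = 747 mm, supported by four 60×60 mm square legs, each inset 42 mm from the nearest pair of top edges, running from the floor. Four apron rails, 60 mm thick and 80 mm tall, run between adjacent legs with their top edges flush with the underside of the top and their outer faces flush with the legs' outer faces.

B is a straight staircase of 8 solid steps. Each step is 936 mm wide (x), 318 mm deep (y, the going) and 205 mm tall (the rise). The first step rests on the floor; each subsequent step sits one going further in +y and one rise higher in +z, directly behind and above the previous step with no overlap.

C is an open bookshelf. Two side panels, each 22 mm thick, 251 mm deep and 796 mm tall, stand 793 mm apart (outside-to-outside). Between them sit 3 shelves, each 23 mm thick and 251 mm deep, spanning the full gap between the sides. The bottom shelf rests on the floor (its underside at z = 0) and the clear gap between one shelf's top and the next shelf's underside is 316 mm.

The staircase is on the floor beside the table on its −x side. The bookshelf is on top of the table, centred.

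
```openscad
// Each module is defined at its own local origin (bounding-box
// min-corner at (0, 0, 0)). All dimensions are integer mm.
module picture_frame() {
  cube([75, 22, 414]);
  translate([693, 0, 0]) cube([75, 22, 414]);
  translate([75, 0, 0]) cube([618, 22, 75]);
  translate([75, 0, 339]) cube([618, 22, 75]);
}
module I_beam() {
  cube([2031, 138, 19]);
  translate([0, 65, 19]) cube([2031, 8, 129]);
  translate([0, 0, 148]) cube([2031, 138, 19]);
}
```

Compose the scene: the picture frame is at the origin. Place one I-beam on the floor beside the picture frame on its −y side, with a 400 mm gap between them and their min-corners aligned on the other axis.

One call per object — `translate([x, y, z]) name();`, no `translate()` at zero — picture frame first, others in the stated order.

picture_frame();
translate([0, -538, 0]) I_beam();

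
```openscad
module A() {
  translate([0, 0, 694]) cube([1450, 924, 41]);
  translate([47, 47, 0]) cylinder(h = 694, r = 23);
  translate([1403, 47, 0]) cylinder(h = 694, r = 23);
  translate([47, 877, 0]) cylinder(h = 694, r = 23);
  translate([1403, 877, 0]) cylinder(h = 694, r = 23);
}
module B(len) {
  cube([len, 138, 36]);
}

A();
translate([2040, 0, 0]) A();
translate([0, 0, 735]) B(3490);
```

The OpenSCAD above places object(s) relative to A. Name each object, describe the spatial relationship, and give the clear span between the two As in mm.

Second table starts at x = 2040; first ends at x = 1450; clear span = 2040 − 1450 = 590 mm.

A is a table. B is a beam. A beam spans the tops of two tables. The clear span between the two tables is 590 mm.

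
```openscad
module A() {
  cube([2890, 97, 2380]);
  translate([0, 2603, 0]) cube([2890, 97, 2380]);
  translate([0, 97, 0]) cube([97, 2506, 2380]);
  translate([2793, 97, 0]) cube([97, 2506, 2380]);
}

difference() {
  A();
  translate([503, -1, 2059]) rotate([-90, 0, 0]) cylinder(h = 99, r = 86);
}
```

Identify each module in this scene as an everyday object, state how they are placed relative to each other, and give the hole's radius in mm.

The subtracted cylinder has r = 86 mm.

A is a house frame. The house frame has a circular hole through its front wall. The hole's radius is 86 mm.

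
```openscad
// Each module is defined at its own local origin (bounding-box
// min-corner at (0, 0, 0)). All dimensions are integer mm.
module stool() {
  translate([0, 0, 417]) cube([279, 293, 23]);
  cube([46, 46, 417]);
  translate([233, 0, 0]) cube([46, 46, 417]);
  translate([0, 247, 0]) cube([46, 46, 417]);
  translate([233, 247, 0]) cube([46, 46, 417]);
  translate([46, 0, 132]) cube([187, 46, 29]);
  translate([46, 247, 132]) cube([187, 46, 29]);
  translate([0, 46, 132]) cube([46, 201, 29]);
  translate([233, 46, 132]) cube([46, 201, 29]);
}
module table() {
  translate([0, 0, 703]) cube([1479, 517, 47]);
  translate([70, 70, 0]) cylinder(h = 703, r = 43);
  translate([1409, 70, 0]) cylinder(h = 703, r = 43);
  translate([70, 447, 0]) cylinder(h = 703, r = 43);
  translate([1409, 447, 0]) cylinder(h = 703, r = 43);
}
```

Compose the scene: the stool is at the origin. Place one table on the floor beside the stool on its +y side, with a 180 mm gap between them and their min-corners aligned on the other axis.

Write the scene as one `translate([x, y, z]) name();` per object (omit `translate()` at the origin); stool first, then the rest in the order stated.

stool();
translate([0, 473, 0]) table();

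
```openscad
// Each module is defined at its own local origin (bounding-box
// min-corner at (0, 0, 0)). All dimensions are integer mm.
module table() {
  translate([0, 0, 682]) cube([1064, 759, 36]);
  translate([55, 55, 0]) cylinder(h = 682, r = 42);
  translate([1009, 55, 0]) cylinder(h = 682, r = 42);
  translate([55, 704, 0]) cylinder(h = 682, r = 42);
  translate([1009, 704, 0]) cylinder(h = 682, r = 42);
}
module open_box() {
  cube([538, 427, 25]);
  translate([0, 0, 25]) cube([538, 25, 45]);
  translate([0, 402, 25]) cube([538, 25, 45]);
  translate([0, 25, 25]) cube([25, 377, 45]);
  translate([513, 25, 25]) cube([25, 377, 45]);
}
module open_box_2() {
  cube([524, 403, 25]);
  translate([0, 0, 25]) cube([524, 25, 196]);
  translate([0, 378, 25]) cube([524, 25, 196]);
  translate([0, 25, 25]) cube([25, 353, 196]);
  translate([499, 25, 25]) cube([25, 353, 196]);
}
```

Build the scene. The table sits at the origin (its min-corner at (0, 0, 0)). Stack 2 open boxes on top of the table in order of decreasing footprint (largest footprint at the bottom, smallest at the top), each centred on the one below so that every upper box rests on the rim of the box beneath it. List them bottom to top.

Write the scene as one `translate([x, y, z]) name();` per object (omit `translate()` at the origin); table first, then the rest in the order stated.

table();
translate([263, 166, 718]) open_box();
translate([270, 178, 788]) open_box_2();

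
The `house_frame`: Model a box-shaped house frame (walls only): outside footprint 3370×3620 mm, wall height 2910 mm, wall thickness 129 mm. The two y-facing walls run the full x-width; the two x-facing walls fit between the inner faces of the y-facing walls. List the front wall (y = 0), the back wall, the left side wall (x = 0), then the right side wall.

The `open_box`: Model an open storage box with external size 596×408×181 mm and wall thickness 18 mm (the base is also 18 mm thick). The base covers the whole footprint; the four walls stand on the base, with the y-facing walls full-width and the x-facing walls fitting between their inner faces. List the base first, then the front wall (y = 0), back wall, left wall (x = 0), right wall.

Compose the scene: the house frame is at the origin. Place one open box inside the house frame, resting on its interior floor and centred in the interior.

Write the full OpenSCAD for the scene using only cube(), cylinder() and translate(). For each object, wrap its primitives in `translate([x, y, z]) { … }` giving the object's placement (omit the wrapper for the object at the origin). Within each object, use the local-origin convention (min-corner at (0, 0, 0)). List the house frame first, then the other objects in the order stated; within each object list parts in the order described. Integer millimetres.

cube([3370, 129, 2910]);
translate([0, 3491, 0]) cube([3370, 129, 2910]);
translate([0, 129, 0]) cube([129, 3362, 2910]);
translate([3241, 129, 0]) cube([129, 3362, 2910]);
translate([1387, 1606, 0]) {
  cube([596, 408, 18]);
  translate([0, 0, 18]) cube([596, 18, 163]);
  translate([0, 390, 18]) cube([596, 18, 163]);
  translate([0, 18, 18]) cube([18, 372, 163]);
  translate([578, 18, 18]) cube([18, 372, 163]);
}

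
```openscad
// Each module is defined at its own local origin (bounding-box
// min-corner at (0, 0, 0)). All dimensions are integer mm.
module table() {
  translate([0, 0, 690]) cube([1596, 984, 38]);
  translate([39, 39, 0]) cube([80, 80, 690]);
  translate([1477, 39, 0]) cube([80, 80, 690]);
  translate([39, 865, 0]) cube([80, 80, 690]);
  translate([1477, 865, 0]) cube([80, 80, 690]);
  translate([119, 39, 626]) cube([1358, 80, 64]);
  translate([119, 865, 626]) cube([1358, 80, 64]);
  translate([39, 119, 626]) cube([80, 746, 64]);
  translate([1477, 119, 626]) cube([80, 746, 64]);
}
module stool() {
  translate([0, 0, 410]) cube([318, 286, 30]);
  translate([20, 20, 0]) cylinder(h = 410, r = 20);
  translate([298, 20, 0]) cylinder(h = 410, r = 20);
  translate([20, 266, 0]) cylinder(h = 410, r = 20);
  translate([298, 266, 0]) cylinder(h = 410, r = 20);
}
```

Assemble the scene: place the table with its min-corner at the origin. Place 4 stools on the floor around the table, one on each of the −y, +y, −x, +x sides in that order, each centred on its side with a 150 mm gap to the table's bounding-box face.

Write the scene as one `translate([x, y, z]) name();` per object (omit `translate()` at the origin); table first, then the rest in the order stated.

table();
translate([639, -436, 0]) stool();
translate([639, 1134, 0]) stool();
translate([-468, 349, 0]) stool();
translate([1746, 349, 0]) stool();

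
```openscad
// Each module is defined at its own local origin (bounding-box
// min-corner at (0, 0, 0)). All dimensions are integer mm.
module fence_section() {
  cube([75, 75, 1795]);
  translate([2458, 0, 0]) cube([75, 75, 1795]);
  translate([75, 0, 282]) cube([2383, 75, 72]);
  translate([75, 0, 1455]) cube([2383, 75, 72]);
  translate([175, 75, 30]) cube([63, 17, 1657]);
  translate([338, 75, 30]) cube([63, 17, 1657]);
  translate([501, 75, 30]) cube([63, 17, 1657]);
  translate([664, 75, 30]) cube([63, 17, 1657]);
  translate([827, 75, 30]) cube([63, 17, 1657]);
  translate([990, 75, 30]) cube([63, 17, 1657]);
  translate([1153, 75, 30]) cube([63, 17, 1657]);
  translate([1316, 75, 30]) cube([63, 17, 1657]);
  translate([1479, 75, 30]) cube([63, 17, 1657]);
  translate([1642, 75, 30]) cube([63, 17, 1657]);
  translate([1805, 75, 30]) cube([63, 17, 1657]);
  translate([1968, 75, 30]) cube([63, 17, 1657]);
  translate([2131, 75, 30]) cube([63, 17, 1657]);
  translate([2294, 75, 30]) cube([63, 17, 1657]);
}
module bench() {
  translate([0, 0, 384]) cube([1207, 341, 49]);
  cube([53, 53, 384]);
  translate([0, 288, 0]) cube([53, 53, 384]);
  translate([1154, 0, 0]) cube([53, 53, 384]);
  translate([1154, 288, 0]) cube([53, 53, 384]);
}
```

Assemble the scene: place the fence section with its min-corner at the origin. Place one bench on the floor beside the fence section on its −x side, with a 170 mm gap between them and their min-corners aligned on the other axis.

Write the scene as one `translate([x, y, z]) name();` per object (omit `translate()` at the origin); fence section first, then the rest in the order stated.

fence_section();
translate([-1377, 0, 0]) bench();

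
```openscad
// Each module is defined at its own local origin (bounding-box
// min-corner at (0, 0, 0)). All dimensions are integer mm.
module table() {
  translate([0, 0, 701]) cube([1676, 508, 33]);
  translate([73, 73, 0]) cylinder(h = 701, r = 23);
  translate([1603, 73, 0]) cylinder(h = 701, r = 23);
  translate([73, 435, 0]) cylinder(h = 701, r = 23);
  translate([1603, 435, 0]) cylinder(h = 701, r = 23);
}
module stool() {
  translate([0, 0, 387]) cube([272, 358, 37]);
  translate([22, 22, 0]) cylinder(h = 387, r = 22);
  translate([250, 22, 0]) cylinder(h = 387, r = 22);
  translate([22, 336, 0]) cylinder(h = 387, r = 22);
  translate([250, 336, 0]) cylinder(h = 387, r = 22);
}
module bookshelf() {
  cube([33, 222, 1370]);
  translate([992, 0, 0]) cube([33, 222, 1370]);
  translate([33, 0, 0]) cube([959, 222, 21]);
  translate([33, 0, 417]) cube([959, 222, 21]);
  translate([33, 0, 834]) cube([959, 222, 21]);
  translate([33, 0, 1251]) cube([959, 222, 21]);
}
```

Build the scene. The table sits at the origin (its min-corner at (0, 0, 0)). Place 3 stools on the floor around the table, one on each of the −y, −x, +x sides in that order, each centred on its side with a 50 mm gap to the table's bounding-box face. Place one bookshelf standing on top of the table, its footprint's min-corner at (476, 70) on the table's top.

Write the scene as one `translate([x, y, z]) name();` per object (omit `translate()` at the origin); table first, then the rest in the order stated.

table();
translate([702, -408, 0]) stool();
translate([-322, 75, 0]) stool();
translate([1726, 75, 0]) stool();
translate([476, 70, 734]) bookshelf();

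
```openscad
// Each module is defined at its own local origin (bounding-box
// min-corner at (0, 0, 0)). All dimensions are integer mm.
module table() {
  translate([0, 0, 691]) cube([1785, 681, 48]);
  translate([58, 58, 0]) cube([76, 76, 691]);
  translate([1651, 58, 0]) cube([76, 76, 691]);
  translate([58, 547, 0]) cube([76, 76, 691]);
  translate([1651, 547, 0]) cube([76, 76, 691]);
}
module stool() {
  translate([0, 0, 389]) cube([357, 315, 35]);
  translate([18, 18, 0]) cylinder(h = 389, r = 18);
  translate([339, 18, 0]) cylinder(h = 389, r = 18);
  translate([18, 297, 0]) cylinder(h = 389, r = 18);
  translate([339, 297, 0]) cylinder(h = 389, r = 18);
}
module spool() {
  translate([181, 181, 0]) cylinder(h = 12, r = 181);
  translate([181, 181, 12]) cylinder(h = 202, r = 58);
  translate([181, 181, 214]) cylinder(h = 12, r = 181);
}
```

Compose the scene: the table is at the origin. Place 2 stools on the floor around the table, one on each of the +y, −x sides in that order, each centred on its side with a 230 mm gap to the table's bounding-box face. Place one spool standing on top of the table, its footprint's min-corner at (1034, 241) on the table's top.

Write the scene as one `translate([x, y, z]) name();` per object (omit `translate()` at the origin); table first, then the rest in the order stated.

table();
translate([714, 911, 0]) stool();
translate([-587, 183, 0]) stool();
translate([1034, 241, 739]) spool();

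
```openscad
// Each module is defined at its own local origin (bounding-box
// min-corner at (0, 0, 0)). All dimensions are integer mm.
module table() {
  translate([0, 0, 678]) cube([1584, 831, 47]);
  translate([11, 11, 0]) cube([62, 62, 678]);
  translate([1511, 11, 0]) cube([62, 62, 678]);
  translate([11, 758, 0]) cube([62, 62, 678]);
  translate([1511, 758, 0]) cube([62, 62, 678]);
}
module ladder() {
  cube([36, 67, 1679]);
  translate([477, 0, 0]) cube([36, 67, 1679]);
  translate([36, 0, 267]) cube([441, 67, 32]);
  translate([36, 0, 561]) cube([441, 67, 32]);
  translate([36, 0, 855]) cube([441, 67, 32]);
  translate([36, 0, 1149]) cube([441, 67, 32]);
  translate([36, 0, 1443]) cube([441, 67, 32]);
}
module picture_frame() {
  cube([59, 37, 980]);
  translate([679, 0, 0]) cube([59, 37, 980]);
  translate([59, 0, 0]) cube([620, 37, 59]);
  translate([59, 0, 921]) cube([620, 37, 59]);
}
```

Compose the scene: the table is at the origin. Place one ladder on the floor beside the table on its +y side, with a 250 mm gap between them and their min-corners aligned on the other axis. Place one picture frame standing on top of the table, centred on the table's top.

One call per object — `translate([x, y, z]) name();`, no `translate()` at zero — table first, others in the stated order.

table();
translate([0, 1081, 0]) ladder();
translate([423, 397, 725]) picture_frame();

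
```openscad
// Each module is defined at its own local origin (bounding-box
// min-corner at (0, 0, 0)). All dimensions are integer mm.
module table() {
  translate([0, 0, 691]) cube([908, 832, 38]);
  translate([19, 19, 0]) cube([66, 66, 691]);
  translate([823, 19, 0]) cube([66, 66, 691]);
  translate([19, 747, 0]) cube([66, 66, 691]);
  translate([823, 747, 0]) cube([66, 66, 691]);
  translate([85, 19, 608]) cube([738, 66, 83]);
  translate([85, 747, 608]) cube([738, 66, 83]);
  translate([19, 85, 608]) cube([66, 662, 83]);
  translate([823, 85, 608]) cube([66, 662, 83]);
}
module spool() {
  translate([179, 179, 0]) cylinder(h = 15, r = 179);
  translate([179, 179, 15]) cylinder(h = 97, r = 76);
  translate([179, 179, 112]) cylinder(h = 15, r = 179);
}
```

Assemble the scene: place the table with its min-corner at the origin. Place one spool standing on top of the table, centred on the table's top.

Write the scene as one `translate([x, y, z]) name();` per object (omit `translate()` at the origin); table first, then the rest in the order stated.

table();
translate([275, 237, 729]) spool();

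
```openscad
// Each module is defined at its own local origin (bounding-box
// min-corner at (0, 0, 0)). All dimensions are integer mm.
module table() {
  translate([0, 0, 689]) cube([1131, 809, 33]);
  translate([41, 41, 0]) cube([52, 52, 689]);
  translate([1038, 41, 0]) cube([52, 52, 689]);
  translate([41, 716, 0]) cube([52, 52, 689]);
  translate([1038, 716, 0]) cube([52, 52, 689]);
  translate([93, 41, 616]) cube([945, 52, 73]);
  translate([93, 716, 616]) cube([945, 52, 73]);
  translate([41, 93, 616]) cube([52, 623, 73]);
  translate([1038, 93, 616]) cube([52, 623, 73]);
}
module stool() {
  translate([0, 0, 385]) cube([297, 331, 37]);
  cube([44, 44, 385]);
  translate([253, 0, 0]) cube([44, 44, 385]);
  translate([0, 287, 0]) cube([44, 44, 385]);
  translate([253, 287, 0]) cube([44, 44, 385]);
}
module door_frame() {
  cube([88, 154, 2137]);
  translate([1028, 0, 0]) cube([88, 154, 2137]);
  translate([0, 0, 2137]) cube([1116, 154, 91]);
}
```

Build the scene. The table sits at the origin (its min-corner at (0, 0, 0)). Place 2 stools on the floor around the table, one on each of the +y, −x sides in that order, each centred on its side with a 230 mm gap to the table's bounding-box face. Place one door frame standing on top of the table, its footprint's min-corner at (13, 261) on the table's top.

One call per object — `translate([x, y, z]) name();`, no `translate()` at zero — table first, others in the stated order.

table();
translate([417, 1039, 0]) stool();
translate([-527, 239, 0]) stool();
translate([13, 261, 722]) door_frame();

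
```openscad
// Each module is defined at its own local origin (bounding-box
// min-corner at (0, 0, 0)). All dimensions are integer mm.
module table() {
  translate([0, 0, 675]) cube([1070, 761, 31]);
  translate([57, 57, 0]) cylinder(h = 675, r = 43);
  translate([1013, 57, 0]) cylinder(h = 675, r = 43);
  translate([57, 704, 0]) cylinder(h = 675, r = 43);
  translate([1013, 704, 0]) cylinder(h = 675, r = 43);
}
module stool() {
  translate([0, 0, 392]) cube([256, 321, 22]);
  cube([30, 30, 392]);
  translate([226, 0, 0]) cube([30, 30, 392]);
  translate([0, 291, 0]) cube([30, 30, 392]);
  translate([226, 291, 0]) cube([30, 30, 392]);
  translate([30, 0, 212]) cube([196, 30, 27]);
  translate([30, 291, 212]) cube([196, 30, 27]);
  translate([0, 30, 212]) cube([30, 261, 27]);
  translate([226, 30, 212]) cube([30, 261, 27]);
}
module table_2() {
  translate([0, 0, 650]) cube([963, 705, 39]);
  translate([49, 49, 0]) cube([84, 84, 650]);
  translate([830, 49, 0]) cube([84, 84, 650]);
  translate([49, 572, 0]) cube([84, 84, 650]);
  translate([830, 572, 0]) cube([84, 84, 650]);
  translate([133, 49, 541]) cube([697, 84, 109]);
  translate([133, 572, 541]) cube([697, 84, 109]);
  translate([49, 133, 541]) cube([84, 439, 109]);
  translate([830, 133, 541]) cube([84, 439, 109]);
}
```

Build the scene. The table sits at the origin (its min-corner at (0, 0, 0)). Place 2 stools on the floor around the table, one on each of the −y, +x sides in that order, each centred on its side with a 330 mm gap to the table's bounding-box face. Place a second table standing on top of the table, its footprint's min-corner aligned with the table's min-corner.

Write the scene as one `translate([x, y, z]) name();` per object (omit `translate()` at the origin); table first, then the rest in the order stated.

table();
translate([407, -651, 0]) stool();
translate([1400, 220, 0]) stool();
translate([0, 0, 706]) table_2();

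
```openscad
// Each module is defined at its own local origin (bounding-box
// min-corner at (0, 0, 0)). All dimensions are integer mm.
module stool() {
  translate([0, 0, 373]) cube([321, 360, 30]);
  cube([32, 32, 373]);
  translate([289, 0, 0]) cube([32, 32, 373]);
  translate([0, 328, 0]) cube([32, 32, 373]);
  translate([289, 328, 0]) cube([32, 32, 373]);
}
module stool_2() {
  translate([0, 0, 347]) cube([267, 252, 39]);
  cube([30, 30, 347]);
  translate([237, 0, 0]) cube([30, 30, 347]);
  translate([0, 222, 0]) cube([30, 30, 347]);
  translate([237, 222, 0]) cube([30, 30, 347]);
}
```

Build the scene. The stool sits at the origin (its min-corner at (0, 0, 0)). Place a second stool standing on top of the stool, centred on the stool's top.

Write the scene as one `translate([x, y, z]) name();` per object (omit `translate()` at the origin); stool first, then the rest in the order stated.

stool();
translate([27, 54, 403]) stool_2();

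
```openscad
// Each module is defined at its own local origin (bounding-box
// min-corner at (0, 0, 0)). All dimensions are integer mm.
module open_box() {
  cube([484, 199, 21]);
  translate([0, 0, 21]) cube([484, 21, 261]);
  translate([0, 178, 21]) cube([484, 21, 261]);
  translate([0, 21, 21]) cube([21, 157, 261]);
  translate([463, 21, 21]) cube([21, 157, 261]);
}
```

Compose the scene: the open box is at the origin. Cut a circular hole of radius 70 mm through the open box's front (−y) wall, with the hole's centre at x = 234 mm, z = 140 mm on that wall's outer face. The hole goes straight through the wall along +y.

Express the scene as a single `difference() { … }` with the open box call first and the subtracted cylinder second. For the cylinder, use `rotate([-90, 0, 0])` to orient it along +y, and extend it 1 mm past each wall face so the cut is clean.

difference() {
  open_box();
  translate([234, -1, 140]) rotate([-90, 0, 0]) cylinder(h = 23, r = 70);
}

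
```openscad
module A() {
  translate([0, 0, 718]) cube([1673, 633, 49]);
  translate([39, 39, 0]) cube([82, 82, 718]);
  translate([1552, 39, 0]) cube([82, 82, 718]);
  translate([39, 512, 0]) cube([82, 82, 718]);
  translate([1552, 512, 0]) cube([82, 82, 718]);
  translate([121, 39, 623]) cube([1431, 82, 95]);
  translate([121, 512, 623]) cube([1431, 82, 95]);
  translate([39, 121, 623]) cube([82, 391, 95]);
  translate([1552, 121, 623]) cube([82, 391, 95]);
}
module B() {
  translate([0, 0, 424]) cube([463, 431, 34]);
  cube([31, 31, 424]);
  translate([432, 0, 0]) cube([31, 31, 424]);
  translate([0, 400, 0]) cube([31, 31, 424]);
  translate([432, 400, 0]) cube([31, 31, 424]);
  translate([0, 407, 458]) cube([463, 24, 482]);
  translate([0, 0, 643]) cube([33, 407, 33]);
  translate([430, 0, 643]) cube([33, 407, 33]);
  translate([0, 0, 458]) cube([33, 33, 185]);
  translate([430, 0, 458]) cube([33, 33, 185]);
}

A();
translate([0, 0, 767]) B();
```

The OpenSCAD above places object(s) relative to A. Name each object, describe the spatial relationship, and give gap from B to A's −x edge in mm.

The chair's min-x is at 0; the table's min-x is 0; gap = 0 mm.

A is a table. B is a chair. The chair is on top of the table. The gap from the chair to the table's −x edge is 0 mm.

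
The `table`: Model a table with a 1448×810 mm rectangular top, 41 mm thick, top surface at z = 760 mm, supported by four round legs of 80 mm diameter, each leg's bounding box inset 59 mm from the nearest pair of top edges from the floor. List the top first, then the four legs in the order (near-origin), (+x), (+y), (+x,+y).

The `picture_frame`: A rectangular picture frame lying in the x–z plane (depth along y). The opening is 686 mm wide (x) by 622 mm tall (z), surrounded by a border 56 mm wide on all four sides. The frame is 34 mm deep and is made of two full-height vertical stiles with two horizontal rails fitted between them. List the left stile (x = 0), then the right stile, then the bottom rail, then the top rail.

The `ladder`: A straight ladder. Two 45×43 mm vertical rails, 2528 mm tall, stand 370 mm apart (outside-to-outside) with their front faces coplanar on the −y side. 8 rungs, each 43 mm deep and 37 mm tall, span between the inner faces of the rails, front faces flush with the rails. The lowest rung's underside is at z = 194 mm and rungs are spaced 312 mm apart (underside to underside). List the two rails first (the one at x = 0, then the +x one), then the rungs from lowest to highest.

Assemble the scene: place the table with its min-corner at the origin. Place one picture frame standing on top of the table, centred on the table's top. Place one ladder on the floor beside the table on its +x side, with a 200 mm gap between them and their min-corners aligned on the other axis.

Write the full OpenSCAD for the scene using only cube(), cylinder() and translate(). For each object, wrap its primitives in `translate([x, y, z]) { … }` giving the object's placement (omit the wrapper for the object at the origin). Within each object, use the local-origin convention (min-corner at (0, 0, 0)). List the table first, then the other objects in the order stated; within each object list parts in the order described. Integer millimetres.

translate([0, 0, 719]) cube([1448, 810, 41]);
translate([99, 99, 0]) cylinder(h = 719, r = 40);
translate([1349, 99, 0]) cylinder(h = 719, r = 40);
translate([99, 711, 0]) cylinder(h = 719, r = 40);
translate([1349, 711, 0]) cylinder(h = 719, r = 40);
translate([325, 388, 760]) {
  cube([56, 34, 734]);
  translate([742, 0, 0]) cube([56, 34, 734]);
  translate([56, 0, 0]) cube([686, 34, 56]);
  translate([56, 0, 678]) cube([686, 34, 56]);
}
translate([1648, 0, 0]) {
  cube([45, 43, 2528]);
  translate([325, 0, 0]) cube([45, 43, 2528]);
  translate([45, 0, 194]) cube([280, 43, 37]);
  translate([45, 0, 506]) cube([280, 43, 37]);
  translate([45, 0, 818]) cube([280, 43, 37]);
  translate([45, 0, 1130]) cube([280, 43, 37]);
  translate([45, 0, 1442]) cube([280, 43, 37]);
  translate([45, 0, 1754]) cube([280, 43, 37]);
  translate([45, 0, 2066]) cube([280, 43, 37]);
  translate([45, 0, 2378]) cube([280, 43, 37]);
}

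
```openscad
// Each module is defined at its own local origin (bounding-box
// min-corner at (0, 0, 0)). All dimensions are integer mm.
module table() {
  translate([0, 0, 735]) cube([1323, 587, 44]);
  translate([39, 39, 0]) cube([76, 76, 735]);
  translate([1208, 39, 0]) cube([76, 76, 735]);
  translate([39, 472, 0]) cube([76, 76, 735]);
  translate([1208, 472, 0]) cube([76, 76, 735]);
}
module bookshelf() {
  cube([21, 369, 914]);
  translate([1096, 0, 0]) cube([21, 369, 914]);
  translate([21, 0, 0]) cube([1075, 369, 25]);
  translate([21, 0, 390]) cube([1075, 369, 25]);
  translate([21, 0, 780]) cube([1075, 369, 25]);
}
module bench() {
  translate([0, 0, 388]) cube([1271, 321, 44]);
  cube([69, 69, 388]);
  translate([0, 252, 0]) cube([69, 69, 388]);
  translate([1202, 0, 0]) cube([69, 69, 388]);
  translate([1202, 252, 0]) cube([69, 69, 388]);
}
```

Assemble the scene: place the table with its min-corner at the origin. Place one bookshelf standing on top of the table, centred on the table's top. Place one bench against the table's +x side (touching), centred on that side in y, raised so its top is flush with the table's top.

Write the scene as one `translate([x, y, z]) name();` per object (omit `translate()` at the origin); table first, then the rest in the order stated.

table();
translate([103, 109, 779]) bookshelf();
translate([1323, 133, 347]) bench();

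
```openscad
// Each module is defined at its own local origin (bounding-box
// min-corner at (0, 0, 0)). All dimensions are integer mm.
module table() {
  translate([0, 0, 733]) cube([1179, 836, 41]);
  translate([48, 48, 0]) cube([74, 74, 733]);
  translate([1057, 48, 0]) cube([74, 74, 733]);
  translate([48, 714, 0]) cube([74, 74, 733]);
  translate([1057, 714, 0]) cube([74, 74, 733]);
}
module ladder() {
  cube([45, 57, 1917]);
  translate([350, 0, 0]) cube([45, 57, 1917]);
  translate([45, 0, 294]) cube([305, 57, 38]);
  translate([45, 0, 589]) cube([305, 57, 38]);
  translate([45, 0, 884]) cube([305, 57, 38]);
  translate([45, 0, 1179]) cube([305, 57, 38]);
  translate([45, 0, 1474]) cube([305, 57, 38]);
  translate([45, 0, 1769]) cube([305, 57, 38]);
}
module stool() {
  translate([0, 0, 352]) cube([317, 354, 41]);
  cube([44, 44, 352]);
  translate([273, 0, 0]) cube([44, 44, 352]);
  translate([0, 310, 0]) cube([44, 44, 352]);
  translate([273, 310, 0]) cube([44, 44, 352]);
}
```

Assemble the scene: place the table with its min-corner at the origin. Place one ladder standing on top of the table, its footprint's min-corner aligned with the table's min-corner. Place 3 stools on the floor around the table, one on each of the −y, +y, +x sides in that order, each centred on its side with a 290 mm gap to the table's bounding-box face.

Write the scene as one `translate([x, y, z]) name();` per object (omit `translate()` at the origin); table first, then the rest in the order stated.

table();
translate([0, 0, 774]) ladder();
translate([431, -644, 0]) stool();
translate([431, 1126, 0]) stool();
translate([1469, 241, 0]) stool();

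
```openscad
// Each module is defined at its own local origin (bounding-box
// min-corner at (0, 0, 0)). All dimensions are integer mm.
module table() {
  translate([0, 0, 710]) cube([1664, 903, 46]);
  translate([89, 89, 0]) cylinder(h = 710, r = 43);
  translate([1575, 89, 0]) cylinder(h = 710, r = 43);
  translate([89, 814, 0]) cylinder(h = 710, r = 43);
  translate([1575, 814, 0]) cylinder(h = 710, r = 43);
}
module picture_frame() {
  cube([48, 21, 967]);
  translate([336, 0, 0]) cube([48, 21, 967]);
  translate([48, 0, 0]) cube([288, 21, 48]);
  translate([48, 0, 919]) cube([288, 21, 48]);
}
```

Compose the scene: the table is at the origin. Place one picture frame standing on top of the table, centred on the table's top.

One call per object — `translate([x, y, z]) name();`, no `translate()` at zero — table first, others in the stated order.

table();
translate([640, 441, 756]) picture_frame();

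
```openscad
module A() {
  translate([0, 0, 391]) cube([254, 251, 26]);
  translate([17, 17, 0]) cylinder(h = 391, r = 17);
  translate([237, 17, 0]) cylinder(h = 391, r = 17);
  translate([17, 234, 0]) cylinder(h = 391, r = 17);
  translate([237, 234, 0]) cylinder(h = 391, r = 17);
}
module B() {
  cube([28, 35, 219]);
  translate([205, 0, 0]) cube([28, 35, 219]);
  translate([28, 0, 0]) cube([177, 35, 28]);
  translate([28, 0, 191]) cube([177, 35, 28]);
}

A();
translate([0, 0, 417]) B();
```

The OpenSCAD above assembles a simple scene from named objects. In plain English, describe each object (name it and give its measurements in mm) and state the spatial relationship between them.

A is a four-legged stool. The seat is 254×251 mm, 26 mm thick, top at z = 417 mm. It stands on four round legs, each 34 mm in diameter, from z = 0 to the seat underside, each leg's axis is inset half a diameter from the nearest pair of seat edges (so the leg's bounding box is flush with the corner).

B is a picture frame with a 177×163 mm rectangular opening (x by z) and a uniform 28 mm border on every side. Frame depth is 35 mm along y. It is built from two vertical stiles running the full outside height and two horizontal rails spanning the gap between the stiles.

The picture frame is on top of the stool.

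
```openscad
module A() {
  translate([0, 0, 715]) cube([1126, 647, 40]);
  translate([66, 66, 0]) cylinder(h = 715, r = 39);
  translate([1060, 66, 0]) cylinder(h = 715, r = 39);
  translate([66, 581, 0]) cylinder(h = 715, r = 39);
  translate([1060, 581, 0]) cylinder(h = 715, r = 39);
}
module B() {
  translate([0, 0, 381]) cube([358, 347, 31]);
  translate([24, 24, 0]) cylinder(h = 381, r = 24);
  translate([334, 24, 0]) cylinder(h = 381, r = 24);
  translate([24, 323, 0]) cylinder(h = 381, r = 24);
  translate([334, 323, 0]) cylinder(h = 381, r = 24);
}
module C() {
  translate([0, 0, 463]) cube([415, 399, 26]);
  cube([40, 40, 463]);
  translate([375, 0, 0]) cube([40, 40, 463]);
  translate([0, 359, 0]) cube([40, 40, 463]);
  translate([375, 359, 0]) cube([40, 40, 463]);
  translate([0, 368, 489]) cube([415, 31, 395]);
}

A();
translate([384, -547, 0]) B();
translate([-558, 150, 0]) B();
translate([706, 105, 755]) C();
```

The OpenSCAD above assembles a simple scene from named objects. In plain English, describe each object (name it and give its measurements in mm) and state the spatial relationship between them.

A is a rectangular dining table. The top is 1126×647×40 mm with its upper surface at z = 755 mm. It stands on four round legs of 78 mm diameter, each leg's bounding box inset 27 mm from the nearest pair of top edges, running from the floor to the underside of the top.

B is a four-legged stool. The seat is a 358×347×31 mm slab whose top surface is at z = 412 mm; four round legs, each 48 mm in diameter, run from the floor (z = 0) to the underside of the seat, each leg's axis is inset half a diameter from the nearest pair of seat edges (so the leg's bounding box is flush with the corner).

C is a chair: 415×399 mm seat, 26 mm thick, top at z = 489 mm, on four 40 mm square corner legs flush with the seat edges. A 31 mm thick backrest slab spans the full seat width, extending 395 mm above the seat top, its back face flush with the seat's +y edge.

Two stools sit around the table at the −y, −x sides. The chair is on top of the table.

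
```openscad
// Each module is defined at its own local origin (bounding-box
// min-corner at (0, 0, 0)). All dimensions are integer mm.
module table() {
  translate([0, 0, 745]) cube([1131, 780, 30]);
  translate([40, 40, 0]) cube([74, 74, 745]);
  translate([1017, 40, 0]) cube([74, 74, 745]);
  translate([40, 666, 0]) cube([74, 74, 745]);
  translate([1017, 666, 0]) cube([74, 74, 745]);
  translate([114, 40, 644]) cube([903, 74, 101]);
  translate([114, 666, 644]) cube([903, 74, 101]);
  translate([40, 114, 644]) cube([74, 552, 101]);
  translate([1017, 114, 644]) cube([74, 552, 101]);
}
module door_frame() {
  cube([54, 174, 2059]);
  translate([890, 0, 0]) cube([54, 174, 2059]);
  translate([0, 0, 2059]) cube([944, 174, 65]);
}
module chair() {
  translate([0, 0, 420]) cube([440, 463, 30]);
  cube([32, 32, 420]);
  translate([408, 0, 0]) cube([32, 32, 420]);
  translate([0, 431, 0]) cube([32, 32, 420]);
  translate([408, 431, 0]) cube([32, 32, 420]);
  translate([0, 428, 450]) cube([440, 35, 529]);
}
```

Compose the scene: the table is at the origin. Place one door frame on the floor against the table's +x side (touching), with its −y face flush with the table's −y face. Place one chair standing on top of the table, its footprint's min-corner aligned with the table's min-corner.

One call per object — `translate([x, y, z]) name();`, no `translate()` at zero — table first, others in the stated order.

table();
translate([1131, 0, 0]) door_frame();
translate([0, 0, 775]) chair();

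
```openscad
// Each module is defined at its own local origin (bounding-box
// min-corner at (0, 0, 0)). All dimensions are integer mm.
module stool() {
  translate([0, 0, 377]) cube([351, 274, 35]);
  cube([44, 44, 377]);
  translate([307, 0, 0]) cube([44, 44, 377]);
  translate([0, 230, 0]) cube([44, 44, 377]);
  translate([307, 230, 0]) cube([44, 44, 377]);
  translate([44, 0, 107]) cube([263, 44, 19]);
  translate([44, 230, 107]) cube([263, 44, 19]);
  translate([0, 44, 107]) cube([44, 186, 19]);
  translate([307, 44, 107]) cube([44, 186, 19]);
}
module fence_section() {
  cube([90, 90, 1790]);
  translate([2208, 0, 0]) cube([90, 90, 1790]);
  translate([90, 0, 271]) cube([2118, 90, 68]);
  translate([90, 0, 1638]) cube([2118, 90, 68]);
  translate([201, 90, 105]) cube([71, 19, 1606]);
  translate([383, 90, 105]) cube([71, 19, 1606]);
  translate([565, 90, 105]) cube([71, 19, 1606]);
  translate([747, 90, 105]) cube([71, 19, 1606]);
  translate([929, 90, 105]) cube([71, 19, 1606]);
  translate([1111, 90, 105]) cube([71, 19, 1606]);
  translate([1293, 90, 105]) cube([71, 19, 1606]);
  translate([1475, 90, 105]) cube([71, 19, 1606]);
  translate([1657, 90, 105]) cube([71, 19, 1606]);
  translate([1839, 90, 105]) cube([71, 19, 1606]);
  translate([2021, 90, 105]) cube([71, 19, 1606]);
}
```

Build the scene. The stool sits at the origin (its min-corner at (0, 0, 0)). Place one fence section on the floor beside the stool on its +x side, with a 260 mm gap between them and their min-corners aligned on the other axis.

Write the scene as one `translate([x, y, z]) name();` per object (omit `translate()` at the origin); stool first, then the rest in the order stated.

stool();
translate([611, 0, 0]) fence_section();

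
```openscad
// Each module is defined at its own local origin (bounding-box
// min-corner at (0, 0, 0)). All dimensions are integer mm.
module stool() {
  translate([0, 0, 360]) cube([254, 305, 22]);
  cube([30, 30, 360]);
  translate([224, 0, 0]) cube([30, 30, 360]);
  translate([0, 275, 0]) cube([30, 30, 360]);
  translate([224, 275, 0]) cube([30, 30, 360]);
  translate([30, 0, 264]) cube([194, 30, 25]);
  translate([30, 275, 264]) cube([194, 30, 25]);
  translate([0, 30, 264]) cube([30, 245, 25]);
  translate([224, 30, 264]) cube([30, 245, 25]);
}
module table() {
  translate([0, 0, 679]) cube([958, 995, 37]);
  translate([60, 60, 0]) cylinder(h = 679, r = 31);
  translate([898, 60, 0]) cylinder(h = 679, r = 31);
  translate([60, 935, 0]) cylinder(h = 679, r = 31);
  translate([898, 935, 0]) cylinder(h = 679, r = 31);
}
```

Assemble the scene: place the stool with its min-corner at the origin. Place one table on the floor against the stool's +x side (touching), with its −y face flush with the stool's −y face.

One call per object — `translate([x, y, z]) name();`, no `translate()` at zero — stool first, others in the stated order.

stool();
translate([254, 0, 0]) table();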